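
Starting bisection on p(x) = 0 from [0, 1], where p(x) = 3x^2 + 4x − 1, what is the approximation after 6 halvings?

0.203125

m = 0.5, p(m) = 1.75 (+); new bracket [0, 0.5]
m = 0.25, p(m) = 0.1875 (+); new bracket [0, 0.25]
m = 0.125, p(m) = -0.453125 (−); new bracket [0.125, 0.25]
m = 0.1875, p(m) = -0.1445 (−); new bracket [0.1875, 0.25]
m = 0.21875, p(m) = 0.0186 (+); new bracket [0.1875, 0.21875]
m = 0.203125, p(m) = -0.0637 (−); new bracket [0.203125, 0.21875]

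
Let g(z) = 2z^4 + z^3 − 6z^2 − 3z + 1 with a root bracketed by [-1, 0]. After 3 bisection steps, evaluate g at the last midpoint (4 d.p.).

midpoint -0.5: g = 1 > 0 → [-1, -0.5]
midpoint -0.75: g = 0.085938 > 0 → [-1, -0.75]
midpoint -0.875: g = -0.466309 < 0 → [-0.875, -0.75]

-0.4663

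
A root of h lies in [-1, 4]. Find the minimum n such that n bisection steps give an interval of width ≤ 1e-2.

9

Width after n steps is 5/2^n. Need 2^n ≥ 5/1e-2 = 500.
2^8 = 256 < 500 ≤ 2^9 = 512, so n = 9.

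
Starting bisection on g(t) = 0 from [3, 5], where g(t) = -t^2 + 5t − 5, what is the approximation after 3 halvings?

m = 4, g(m) = -1 (−); new bracket [3, 4]
m = 3.5, g(m) = 0.25 (+); new bracket [3.5, 4]
m = 3.75, g(m) = -0.3125 (−); new bracket [3.5, 3.75]

3.75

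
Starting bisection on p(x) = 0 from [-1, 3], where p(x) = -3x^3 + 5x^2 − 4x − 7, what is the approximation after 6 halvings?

x = 1 gives p = -9, negative; keep [-1, 1]
x = 0 gives p = -7, negative; keep [-1, 0]
x = -0.5 gives p = -3.375, negative; keep [-1, -0.5]
x = -0.75 gives p = 0.0781, positive; keep [-0.75, -0.5]
x = -0.625 gives p = -1.8145, negative; keep [-0.75, -0.625]
x = -0.6875 gives p = -0.9119, negative; keep [-0.75, -0.6875]

-0.6875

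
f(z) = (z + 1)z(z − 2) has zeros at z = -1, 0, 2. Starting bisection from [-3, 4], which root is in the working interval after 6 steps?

2

m = 0.5, f(m) = -1.125 (−); new bracket [0.5, 4]
m = 2.25, f(m) = 1.828125 (+); new bracket [0.5, 2.25]
m = 1.375, f(m) = -2.041016 (−); new bracket [1.375, 2.25]
m = 1.8125, f(m) = -0.9558 (−); new bracket [1.8125, 2.25]
m = 2.03125, f(m) = 0.1924 (+); new bracket [1.8125, 2.03125]
m = 1.921875, f(m) = -0.4387 (−); new bracket [1.921875, 2.03125]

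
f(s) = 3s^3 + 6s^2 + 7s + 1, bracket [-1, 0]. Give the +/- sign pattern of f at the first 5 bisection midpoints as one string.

midpoint -0.5: f = -1.375 < 0 → [-0.5, 0]
midpoint -0.25: f = -0.421875 < 0 → [-0.25, 0]
midpoint -0.125: f = 0.212891 > 0 → [-0.25, -0.125]
midpoint -0.1875: f = -0.1213 < 0 → [-0.1875, -0.125]
midpoint -0.15625: f = 0.0413 > 0 → [-0.1875, -0.15625]

--+-+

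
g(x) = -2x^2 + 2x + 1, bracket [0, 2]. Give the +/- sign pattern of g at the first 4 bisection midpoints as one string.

+-+-

m = 1, g(m) = 1 (+); new bracket [1, 2]
m = 1.5, g(m) = -0.5 (−); new bracket [1, 1.5]
m = 1.25, g(m) = 0.375 (+); new bracket [1.25, 1.5]
m = 1.375, g(m) = -0.0312 (−); new bracket [1.25, 1.375]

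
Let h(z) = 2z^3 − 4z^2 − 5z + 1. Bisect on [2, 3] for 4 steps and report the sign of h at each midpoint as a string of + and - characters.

m = 2.5, h(m) = -5.25 (−); new bracket [2.5, 3]
m = 2.75, h(m) = -1.40625 (−); new bracket [2.75, 3]
m = 2.875, h(m) = 1.089844 (+); new bracket [2.75, 2.875]
m = 2.8125, h(m) = -0.2085 (−); new bracket [2.8125, 2.875]

--+-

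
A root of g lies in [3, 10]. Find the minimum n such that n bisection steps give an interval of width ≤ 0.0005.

14

Width after n steps is 7/2^n. Need 2^n ≥ 7/0.0005 = 14000.
2^13 = 8192 < 14000 ≤ 2^14 = 16384, so n = 14.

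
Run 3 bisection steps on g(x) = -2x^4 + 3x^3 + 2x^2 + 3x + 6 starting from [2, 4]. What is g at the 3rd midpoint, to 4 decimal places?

5.7891

m = 3, g(m) = -48 (−); new bracket [2, 3]
m = 2.5, g(m) = -5.25 (−); new bracket [2, 2.5]
m = 2.25, g(m) = 5.789062 (+); new bracket [2.25, 2.5]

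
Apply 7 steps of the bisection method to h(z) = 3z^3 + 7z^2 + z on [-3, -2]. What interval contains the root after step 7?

[-2.1875, -2.1796875]

z = -2.5 gives h = -5.625, negative; keep [-2.5, -2]
z = -2.25 gives h = -0.984375, negative; keep [-2.25, -2]
z = -2.125 gives h = 0.697266, positive; keep [-2.25, -2.125]
z = -2.1875 gives h = -0.094, negative; keep [-2.1875, -2.125]
z = -2.15625 gives h = 0.3138, positive; keep [-2.1875, -2.15625]
z = -2.171875 gives h = 0.1129, positive; keep [-2.1875, -2.171875]
z = -2.1796875 gives h = 0.0102, positive; keep [-2.1875, -2.1796875]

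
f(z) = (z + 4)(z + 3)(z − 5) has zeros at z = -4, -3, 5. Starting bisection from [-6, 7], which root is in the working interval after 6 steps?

5

m = 0.5, f(m) = -70.875 (−); new bracket [0.5, 7]
m = 3.75, f(m) = -65.390625 (−); new bracket [3.75, 7]
m = 5.375, f(m) = 29.443359 (+); new bracket [3.75, 5.375]
m = 4.5625, f(m) = -28.3298 (−); new bracket [4.5625, 5.375]
m = 4.96875, f(m) = -2.2334 (−); new bracket [4.96875, 5.375]
m = 5.171875, f(m) = 12.8823 (+); new bracket [4.96875, 5.171875]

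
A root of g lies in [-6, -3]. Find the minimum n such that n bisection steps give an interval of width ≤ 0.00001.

Width after n steps is 3/2^n. Need 2^n ≥ 3/0.00001 = 300000.
2^18 = 262144 < 300000 ≤ 2^19 = 524288, so n = 19.

19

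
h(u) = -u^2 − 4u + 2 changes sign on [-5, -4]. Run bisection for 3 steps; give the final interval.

[-4.5, -4.375]

u = -4.5 gives h = -0.25, negative; keep [-4.5, -4]
u = -4.25 gives h = 0.9375, positive; keep [-4.5, -4.25]
u = -4.375 gives h = 0.359375, positive; keep [-4.5, -4.375]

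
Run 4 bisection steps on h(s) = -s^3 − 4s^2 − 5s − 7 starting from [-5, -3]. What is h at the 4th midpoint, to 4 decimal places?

midpoint -4: h = 13 > 0 → [-4, -3]
midpoint -3.5: h = 4.375 > 0 → [-3.5, -3]
midpoint -3.25: h = 1.328125 > 0 → [-3.25, -3]
midpoint -3.125: h = 0.0801 > 0 → [-3.125, -3]

0.0801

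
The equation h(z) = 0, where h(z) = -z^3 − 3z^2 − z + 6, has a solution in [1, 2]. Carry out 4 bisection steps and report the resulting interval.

z = 1.5 gives h = -5.625, negative; keep [1, 1.5]
z = 1.25 gives h = -1.890625, negative; keep [1, 1.25]
z = 1.125 gives h = -0.345703, negative; keep [1, 1.125]
z = 1.0625 gives h = 0.3513, positive; keep [1.0625, 1.125]

[1.0625, 1.125]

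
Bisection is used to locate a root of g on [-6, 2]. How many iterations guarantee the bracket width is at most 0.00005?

Width after n steps is 8/2^n. Need 2^n ≥ 8/0.00005 = 160000.
2^17 = 131072 < 160000 ≤ 2^18 = 262144, so n = 18.

18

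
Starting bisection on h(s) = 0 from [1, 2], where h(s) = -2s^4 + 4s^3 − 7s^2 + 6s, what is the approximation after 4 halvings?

m = 1.5, h(m) = -3.375 (−); new bracket [1, 1.5]
m = 1.25, h(m) = -0.507812 (−); new bracket [1, 1.25]
m = 1.125, h(m) = 0.382324 (+); new bracket [1.125, 1.25]
m = 1.1875, h(m) = -0.0249 (−); new bracket [1.125, 1.1875]

1.1875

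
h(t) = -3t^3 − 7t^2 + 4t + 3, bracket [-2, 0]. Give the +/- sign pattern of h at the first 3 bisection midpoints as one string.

--+

midpoint -1: h = -5 < 0 → [-1, 0]
midpoint -0.5: h = -0.375 < 0 → [-0.5, 0]
midpoint -0.25: h = 1.609375 > 0 → [-0.5, -0.25]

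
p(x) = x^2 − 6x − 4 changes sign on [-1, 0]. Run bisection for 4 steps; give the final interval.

[-0.625, -0.5625]

midpoint -0.5: p = -0.75 < 0 → [-1, -0.5]
midpoint -0.75: p = 1.0625 > 0 → [-0.75, -0.5]
midpoint -0.625: p = 0.140625 > 0 → [-0.625, -0.5]
midpoint -0.5625: p = -0.3086 < 0 → [-0.625, -0.5625]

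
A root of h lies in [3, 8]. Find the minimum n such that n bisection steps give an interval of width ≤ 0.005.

Width after n steps is 5/2^n. Need 2^n ≥ 5/0.005 = 1000.
2^9 = 512 < 1000 ≤ 2^10 = 1024, so n = 10.

10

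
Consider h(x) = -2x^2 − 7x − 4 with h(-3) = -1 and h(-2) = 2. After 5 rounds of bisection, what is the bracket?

midpoint -2.5: h = 1 > 0 → [-3, -2.5]
midpoint -2.75: h = 0.125 > 0 → [-3, -2.75]
midpoint -2.875: h = -0.40625 < 0 → [-2.875, -2.75]
midpoint -2.8125: h = -0.1328 < 0 → [-2.8125, -2.75]
midpoint -2.78125: h = -0.002 < 0 → [-2.78125, -2.75]

[-2.78125, -2.75]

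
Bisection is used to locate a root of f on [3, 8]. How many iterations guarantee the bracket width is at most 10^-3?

Width after n steps is 5/2^n. Need 2^n ≥ 5/10^-3 = 5000.
2^12 = 4096 < 5000 ≤ 2^13 = 8192, so n = 13.

13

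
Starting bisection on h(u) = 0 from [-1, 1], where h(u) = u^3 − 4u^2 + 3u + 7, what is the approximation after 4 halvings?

-0.875

m = 0, h(m) = 7 (+); new bracket [-1, 0]
m = -0.5, h(m) = 4.375 (+); new bracket [-1, -0.5]
m = -0.75, h(m) = 2.078125 (+); new bracket [-1, -0.75]
m = -0.875, h(m) = 0.6426 (+); new bracket [-1, -0.875]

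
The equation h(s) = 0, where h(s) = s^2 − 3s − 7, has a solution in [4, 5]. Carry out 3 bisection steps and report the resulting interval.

[4.5, 4.625]

s = 4.5 gives h = -0.25, negative; keep [4.5, 5]
s = 4.75 gives h = 1.3125, positive; keep [4.5, 4.75]
s = 4.625 gives h = 0.515625, positive; keep [4.5, 4.625]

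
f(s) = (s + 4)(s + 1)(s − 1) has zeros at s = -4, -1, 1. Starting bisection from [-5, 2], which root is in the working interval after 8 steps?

m = -1.5, f(m) = 3.125 (+); new bracket [-5, -1.5]
m = -3.25, f(m) = 7.171875 (+); new bracket [-5, -3.25]
m = -4.125, f(m) = -2.001953 (−); new bracket [-4.125, -3.25]
m = -3.6875, f(m) = 3.9368 (+); new bracket [-4.125, -3.6875]
m = -3.90625, f(m) = 1.3368 (+); new bracket [-4.125, -3.90625]
m = -4.015625, f(m) = -0.2363 (−); new bracket [-4.015625, -3.90625]
m = -3.9609375, f(m) = 0.5738 (+); new bracket [-4.015625, -3.9609375]
m = -3.98828125, f(m) = 0.1747 (+); new bracket [-4.015625, -3.98828125]

-4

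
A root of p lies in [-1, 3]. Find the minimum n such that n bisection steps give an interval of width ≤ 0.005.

10

Width after n steps is 4/2^n. Need 2^n ≥ 4/0.005 = 800.
2^9 = 512 < 800 ≤ 2^10 = 1024, so n = 10.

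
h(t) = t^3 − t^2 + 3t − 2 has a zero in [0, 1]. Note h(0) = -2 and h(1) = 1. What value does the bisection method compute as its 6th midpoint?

0.703125

t = 0.5 gives h = -0.625, negative; keep [0.5, 1]
t = 0.75 gives h = 0.109375, positive; keep [0.5, 0.75]
t = 0.625 gives h = -0.271484, negative; keep [0.625, 0.75]
t = 0.6875 gives h = -0.0852, negative; keep [0.6875, 0.75]
t = 0.71875 gives h = 0.011, positive; keep [0.6875, 0.71875]
t = 0.703125 gives h = -0.0374, negative; keep [0.703125, 0.71875]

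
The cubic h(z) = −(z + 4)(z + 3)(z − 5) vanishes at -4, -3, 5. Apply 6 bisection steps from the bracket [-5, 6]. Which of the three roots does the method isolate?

h(0.5) = 70.875 > 0, so the root lies in [0.5, 6]
h(3.25) = 79.296875 > 0, so the root lies in [3.25, 6]
h(4.625) = 24.662109 > 0, so the root lies in [4.625, 6]
h(5.3125) = -24.1907 < 0, so the root lies in [4.625, 5.3125]
h(4.96875) = 2.2334 > 0, so the root lies in [4.96875, 5.3125]
h(5.140625) = -10.464 < 0, so the root lies in [4.96875, 5.140625]

5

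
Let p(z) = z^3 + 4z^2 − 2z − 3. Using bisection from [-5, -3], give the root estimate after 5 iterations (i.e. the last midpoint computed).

-4.3125

z = -4 gives p = 5, positive; keep [-5, -4]
z = -4.5 gives p = -4.125, negative; keep [-4.5, -4]
z = -4.25 gives p = 0.984375, positive; keep [-4.5, -4.25]
z = -4.375 gives p = -1.4277, negative; keep [-4.375, -4.25]
z = -4.3125 gives p = -0.1868, negative; keep [-4.3125, -4.25]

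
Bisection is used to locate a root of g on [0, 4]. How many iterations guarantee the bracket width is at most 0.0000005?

23

Width after n steps is 4/2^n. Need 2^n ≥ 4/0.0000005 = 8000000.
2^22 = 4194304 < 8000000 ≤ 2^23 = 8388608, so n = 23.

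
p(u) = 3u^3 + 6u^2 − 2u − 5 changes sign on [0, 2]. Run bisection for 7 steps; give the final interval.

midpoint 1: p = 2 > 0 → [0, 1]
midpoint 0.5: p = -4.125 < 0 → [0.5, 1]
midpoint 0.75: p = -1.859375 < 0 → [0.75, 1]
midpoint 0.875: p = -0.1465 < 0 → [0.875, 1]
midpoint 0.9375: p = 0.8704 > 0 → [0.875, 0.9375]
midpoint 0.90625: p = 0.3481 > 0 → [0.875, 0.90625]
midpoint 0.890625: p = 0.0974 > 0 → [0.875, 0.890625]

[0.875, 0.890625]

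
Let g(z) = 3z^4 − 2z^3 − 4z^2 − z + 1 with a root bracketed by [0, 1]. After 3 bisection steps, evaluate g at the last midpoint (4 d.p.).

0.0164

z = 0.5 gives g = -0.5625, negative; keep [0, 0.5]
z = 0.25 gives g = 0.480469, positive; keep [0.25, 0.5]
z = 0.375 gives g = 0.016357, positive; keep [0.375, 0.5]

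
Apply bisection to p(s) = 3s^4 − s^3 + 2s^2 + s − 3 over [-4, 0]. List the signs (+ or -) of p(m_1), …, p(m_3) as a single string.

++-

midpoint -2: p = 59 > 0 → [-2, 0]
midpoint -1: p = 2 > 0 → [-1, 0]
midpoint -0.5: p = -2.6875 < 0 → [-1, -0.5]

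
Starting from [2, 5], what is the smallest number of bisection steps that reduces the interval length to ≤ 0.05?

Width after n steps is 3/2^n. Need 2^n ≥ 3/0.05 = 60.
2^5 = 32 < 60 ≤ 2^6 = 64, so n = 6.

6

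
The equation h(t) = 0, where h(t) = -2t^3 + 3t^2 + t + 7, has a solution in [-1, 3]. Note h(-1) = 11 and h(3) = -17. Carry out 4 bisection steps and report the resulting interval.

m = 1, h(m) = 9 (+); new bracket [1, 3]
m = 2, h(m) = 5 (+); new bracket [2, 3]
m = 2.5, h(m) = -3 (−); new bracket [2, 2.5]
m = 2.25, h(m) = 1.6562 (+); new bracket [2.25, 2.5]

[2.25, 2.5]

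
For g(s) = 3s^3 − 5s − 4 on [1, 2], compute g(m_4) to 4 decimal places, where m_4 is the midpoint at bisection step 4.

-0.3684

midpoint 1.5: g = -1.375 < 0 → [1.5, 2]
midpoint 1.75: g = 3.328125 > 0 → [1.5, 1.75]
midpoint 1.625: g = 0.748047 > 0 → [1.5, 1.625]
midpoint 1.5625: g = -0.3684 < 0 → [1.5625, 1.625]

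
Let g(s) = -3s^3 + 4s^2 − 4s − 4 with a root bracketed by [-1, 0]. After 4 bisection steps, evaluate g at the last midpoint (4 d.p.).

m = -0.5, g(m) = -0.625 (−); new bracket [-1, -0.5]
m = -0.75, g(m) = 2.515625 (+); new bracket [-0.75, -0.5]
m = -0.625, g(m) = 0.794922 (+); new bracket [-0.625, -0.5]
m = -0.5625, g(m) = 0.0496 (+); new bracket [-0.5625, -0.5]

0.0496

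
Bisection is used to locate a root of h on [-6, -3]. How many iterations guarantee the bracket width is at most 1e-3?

12

Width after n steps is 3/2^n. Need 2^n ≥ 3/1e-3 = 3000.
2^11 = 2048 < 3000 ≤ 2^12 = 4096, so n = 12.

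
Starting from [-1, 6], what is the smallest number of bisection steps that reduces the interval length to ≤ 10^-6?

Width after n steps is 7/2^n. Need 2^n ≥ 7/10^-6 = 7000000.
2^22 = 4194304 < 7000000 ≤ 2^23 = 8388608, so n = 23.

23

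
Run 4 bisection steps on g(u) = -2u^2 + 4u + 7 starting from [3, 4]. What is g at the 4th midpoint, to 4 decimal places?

0.4922

midpoint 3.5: g = -3.5 < 0 → [3, 3.5]
midpoint 3.25: g = -1.125 < 0 → [3, 3.25]
midpoint 3.125: g = -0.03125 < 0 → [3, 3.125]
midpoint 3.0625: g = 0.4922 > 0 → [3.0625, 3.125]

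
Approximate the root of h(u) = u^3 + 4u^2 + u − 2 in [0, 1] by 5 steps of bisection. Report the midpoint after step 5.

0.53125

m = 0.5, h(m) = -0.375 (−); new bracket [0.5, 1]
m = 0.75, h(m) = 1.421875 (+); new bracket [0.5, 0.75]
m = 0.625, h(m) = 0.431641 (+); new bracket [0.5, 0.625]
m = 0.5625, h(m) = 0.0061 (+); new bracket [0.5, 0.5625]
m = 0.53125, h(m) = -0.1899 (−); new bracket [0.53125, 0.5625]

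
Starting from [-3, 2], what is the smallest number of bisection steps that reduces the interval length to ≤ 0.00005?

17

Width after n steps is 5/2^n. Need 2^n ≥ 5/0.00005 = 100000.
2^16 = 65536 < 100000 ≤ 2^17 = 131072, so n = 17.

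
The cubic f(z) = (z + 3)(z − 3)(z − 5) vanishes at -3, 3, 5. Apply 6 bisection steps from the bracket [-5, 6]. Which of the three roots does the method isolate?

m = 0.5, f(m) = 39.375 (+); new bracket [-5, 0.5]
m = -2.25, f(m) = 28.546875 (+); new bracket [-5, -2.25]
m = -3.625, f(m) = -35.712891 (−); new bracket [-3.625, -2.25]
m = -2.9375, f(m) = 2.9456 (+); new bracket [-3.625, -2.9375]
m = -3.28125, f(m) = -14.6297 (−); new bracket [-3.28125, -2.9375]
m = -3.109375, f(m) = -5.4188 (−); new bracket [-3.109375, -2.9375]

-3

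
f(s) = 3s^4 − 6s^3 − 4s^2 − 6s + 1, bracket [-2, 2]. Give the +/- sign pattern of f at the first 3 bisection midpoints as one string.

midpoint 0: f = 1 > 0 → [0, 2]
midpoint 1: f = -12 < 0 → [0, 1]
midpoint 0.5: f = -3.5625 < 0 → [0, 0.5]

+--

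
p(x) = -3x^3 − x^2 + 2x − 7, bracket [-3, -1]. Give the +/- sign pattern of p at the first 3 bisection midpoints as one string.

+-+

p(-2) = 9 > 0, so the root lies in [-2, -1]
p(-1.5) = -2.125 < 0, so the root lies in [-2, -1.5]
p(-1.75) = 2.515625 > 0, so the root lies in [-1.75, -1.5]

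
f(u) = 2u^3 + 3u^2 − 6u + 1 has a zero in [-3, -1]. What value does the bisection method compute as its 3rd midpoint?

-2.75

u = -2 gives f = 9, positive; keep [-3, -2]
u = -2.5 gives f = 3.5, positive; keep [-3, -2.5]
u = -2.75 gives f = -1.40625, negative; keep [-2.75, -2.5]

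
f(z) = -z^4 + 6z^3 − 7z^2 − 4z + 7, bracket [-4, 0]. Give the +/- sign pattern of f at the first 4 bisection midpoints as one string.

z = -2 gives f = -77, negative; keep [-2, 0]
z = -1 gives f = -3, negative; keep [-1, 0]
z = -0.5 gives f = 6.4375, positive; keep [-1, -0.5]
z = -0.75 gives f = 3.2148, positive; keep [-1, -0.75]

--++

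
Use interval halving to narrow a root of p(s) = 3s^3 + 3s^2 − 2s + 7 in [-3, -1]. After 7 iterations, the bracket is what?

[-1.953125, -1.9375]

m = -2, p(m) = -1 (−); new bracket [-2, -1]
m = -1.5, p(m) = 6.625 (+); new bracket [-2, -1.5]
m = -1.75, p(m) = 3.609375 (+); new bracket [-2, -1.75]
m = -1.875, p(m) = 1.5215 (+); new bracket [-2, -1.875]
m = -1.9375, p(m) = 0.3171 (+); new bracket [-2, -1.9375]
m = -1.96875, p(m) = -0.3271 (−); new bracket [-1.96875, -1.9375]
m = -1.953125, p(m) = -0.0014 (−); new bracket [-1.953125, -1.9375]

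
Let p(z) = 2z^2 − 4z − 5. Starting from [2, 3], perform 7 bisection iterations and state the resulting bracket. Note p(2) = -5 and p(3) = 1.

z = 2.5 gives p = -2.5, negative; keep [2.5, 3]
z = 2.75 gives p = -0.875, negative; keep [2.75, 3]
z = 2.875 gives p = 0.03125, positive; keep [2.75, 2.875]
z = 2.8125 gives p = -0.4297, negative; keep [2.8125, 2.875]
z = 2.84375 gives p = -0.2012, negative; keep [2.84375, 2.875]
z = 2.859375 gives p = -0.0854, negative; keep [2.859375, 2.875]
z = 2.8671875 gives p = -0.0272, negative; keep [2.8671875, 2.875]

[2.8671875, 2.875]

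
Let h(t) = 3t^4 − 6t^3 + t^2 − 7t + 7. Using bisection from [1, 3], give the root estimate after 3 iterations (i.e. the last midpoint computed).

2.25

t = 2 gives h = -3, negative; keep [2, 3]
t = 2.5 gives h = 19.1875, positive; keep [2, 2.5]
t = 2.25 gives h = 4.855469, positive; keep [2, 2.25]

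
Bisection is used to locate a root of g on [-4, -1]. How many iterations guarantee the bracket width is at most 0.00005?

Width after n steps is 3/2^n. Need 2^n ≥ 3/0.00005 = 60000.
2^15 = 32768 < 60000 ≤ 2^16 = 65536, so n = 16.

16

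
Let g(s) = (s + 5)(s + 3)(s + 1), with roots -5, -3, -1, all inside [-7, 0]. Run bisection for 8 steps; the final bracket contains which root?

-5

m = -3.5, g(m) = 1.875 (+); new bracket [-7, -3.5]
m = -5.25, g(m) = -2.390625 (−); new bracket [-5.25, -3.5]
m = -4.375, g(m) = 2.900391 (+); new bracket [-5.25, -4.375]
m = -4.8125, g(m) = 1.2957 (+); new bracket [-5.25, -4.8125]
m = -5.03125, g(m) = -0.2559 (−); new bracket [-5.03125, -4.8125]
m = -4.921875, g(m) = 0.5889 (+); new bracket [-5.03125, -4.921875]
m = -4.9765625, g(m) = 0.1842 (+); new bracket [-5.03125, -4.9765625]
m = -5.00390625, g(m) = -0.0313 (−); new bracket [-5.00390625, -4.9765625]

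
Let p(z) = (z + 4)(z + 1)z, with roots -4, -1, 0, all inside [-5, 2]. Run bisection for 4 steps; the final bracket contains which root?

-4

z = -1.5 gives p = 1.875, positive; keep [-5, -1.5]
z = -3.25 gives p = 5.484375, positive; keep [-5, -3.25]
z = -4.125 gives p = -1.611328, negative; keep [-4.125, -3.25]
z = -3.6875 gives p = 3.0969, positive; keep [-4.125, -3.6875]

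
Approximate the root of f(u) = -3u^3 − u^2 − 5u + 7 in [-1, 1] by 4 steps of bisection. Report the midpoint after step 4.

m = 0, f(m) = 7 (+); new bracket [0, 1]
m = 0.5, f(m) = 3.875 (+); new bracket [0.5, 1]
m = 0.75, f(m) = 1.421875 (+); new bracket [0.75, 1]
m = 0.875, f(m) = -0.1504 (−); new bracket [0.75, 0.875]

0.875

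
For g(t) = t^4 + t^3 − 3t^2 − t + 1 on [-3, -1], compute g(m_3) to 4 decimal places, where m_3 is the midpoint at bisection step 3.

2.3008

t = -2 gives g = -1, negative; keep [-3, -2]
t = -2.5 gives g = 8.1875, positive; keep [-2.5, -2]
t = -2.25 gives g = 2.300781, positive; keep [-2.25, -2]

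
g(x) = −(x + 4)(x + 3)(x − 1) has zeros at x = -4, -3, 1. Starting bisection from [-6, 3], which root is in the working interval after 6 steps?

1

m = -1.5, g(m) = 9.375 (+); new bracket [-1.5, 3]
m = 0.75, g(m) = 4.453125 (+); new bracket [0.75, 3]
m = 1.875, g(m) = -25.060547 (−); new bracket [0.75, 1.875]
m = 1.3125, g(m) = -7.1594 (−); new bracket [0.75, 1.3125]
m = 1.03125, g(m) = -0.6338 (−); new bracket [0.75, 1.03125]
m = 0.890625, g(m) = 2.0811 (+); new bracket [0.890625, 1.03125]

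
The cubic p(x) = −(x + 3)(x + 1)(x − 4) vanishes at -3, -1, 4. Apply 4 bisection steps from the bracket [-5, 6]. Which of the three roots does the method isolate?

4

m = 0.5, p(m) = 18.375 (+); new bracket [0.5, 6]
m = 3.25, p(m) = 19.921875 (+); new bracket [3.25, 6]
m = 4.625, p(m) = -26.806641 (−); new bracket [3.25, 4.625]
m = 3.9375, p(m) = 2.1409 (+); new bracket [3.9375, 4.625]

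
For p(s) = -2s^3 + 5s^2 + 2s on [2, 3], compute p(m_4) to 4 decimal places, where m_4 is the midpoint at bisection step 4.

p(2.5) = 5 > 0, so the root lies in [2.5, 3]
p(2.75) = 1.71875 > 0, so the root lies in [2.75, 3]
p(2.875) = -0.449219 < 0, so the root lies in [2.75, 2.875]
p(2.8125) = 0.6812 > 0, so the root lies in [2.8125, 2.875]

0.6812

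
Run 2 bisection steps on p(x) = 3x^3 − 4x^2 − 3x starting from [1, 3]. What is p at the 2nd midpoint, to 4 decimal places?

-3.3750

midpoint 2: p = 2 > 0 → [1, 2]
midpoint 1.5: p = -3.375 < 0 → [1.5, 2]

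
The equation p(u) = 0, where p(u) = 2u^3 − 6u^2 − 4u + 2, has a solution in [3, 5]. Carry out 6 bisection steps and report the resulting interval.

[3.46875, 3.5]

p(4) = 18 > 0, so the root lies in [3, 4]
p(3.5) = 0.25 > 0, so the root lies in [3, 3.5]
p(3.25) = -5.71875 < 0, so the root lies in [3.25, 3.5]
p(3.375) = -2.957 < 0, so the root lies in [3.375, 3.5]
p(3.4375) = -1.4106 < 0, so the root lies in [3.4375, 3.5]
p(3.46875) = -0.5948 < 0, so the root lies in [3.46875, 3.5]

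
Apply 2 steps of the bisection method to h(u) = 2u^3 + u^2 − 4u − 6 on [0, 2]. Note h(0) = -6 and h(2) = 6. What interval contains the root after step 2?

h(1) = -7 < 0, so the root lies in [1, 2]
h(1.5) = -3 < 0, so the root lies in [1.5, 2]

[1.5, 2]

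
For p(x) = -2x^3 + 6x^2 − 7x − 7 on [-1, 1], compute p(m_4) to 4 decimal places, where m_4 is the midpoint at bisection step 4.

m = 0, p(m) = -7 (−); new bracket [-1, 0]
m = -0.5, p(m) = -1.75 (−); new bracket [-1, -0.5]
m = -0.75, p(m) = 2.46875 (+); new bracket [-0.75, -0.5]
m = -0.625, p(m) = 0.207 (+); new bracket [-0.625, -0.5]

0.2070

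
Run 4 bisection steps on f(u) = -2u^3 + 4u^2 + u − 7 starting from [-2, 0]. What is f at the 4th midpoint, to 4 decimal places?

-0.2148

u = -1 gives f = -2, negative; keep [-2, -1]
u = -1.5 gives f = 7.25, positive; keep [-1.5, -1]
u = -1.25 gives f = 1.90625, positive; keep [-1.25, -1]
u = -1.125 gives f = -0.2148, negative; keep [-1.25, -1.125]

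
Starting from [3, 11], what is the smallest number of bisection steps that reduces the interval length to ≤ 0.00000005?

Width after n steps is 8/2^n. Need 2^n ≥ 8/0.00000005 = 160000000.
2^27 = 134217728 < 160000000 ≤ 2^28 = 268435456, so n = 28.

28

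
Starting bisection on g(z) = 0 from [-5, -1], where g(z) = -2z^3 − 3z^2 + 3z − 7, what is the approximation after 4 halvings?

midpoint -3: g = 11 > 0 → [-3, -1]
midpoint -2: g = -9 < 0 → [-3, -2]
midpoint -2.5: g = -2 < 0 → [-3, -2.5]
midpoint -2.75: g = 3.6562 > 0 → [-2.75, -2.5]

-2.75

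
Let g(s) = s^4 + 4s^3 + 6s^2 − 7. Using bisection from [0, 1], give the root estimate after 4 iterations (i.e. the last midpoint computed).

0.8125

g(0.5) = -4.9375 < 0, so the root lies in [0.5, 1]
g(0.75) = -1.621094 < 0, so the root lies in [0.75, 1]
g(0.875) = 0.859619 > 0, so the root lies in [0.75, 0.875]
g(0.8125) = -0.4577 < 0, so the root lies in [0.8125, 0.875]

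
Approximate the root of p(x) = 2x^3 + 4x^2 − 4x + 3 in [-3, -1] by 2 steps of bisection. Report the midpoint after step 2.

p(-2) = 11 > 0, so the root lies in [-3, -2]
p(-2.5) = 6.75 > 0, so the root lies in [-3, -2.5]

-2.5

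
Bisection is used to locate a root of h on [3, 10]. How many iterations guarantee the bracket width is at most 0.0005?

14

Width after n steps is 7/2^n. Need 2^n ≥ 7/0.0005 = 14000.
2^13 = 8192 < 14000 ≤ 2^14 = 16384, so n = 14.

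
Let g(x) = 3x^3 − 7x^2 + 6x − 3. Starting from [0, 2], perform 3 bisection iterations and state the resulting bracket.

[1.25, 1.5]

g(1) = -1 < 0, so the root lies in [1, 2]
g(1.5) = 0.375 > 0, so the root lies in [1, 1.5]
g(1.25) = -0.578125 < 0, so the root lies in [1.25, 1.5]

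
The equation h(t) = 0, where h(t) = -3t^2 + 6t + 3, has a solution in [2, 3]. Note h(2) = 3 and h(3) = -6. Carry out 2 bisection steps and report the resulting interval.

h(2.5) = -0.75 < 0, so the root lies in [2, 2.5]
h(2.25) = 1.3125 > 0, so the root lies in [2.25, 2.5]

[2.25, 2.5]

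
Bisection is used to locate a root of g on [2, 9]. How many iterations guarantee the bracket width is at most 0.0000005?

24

Width after n steps is 7/2^n. Need 2^n ≥ 7/0.0000005 = 14000000.
2^23 = 8388608 < 14000000 ≤ 2^24 = 16777216, so n = 24.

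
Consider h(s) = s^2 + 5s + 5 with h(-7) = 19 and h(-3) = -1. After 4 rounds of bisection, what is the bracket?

m = -5, h(m) = 5 (+); new bracket [-5, -3]
m = -4, h(m) = 1 (+); new bracket [-4, -3]
m = -3.5, h(m) = -0.25 (−); new bracket [-4, -3.5]
m = -3.75, h(m) = 0.3125 (+); new bracket [-3.75, -3.5]

[-3.75, -3.5]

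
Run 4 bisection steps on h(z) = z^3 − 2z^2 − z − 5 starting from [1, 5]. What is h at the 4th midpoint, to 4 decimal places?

midpoint 3: h = 1 > 0 → [1, 3]
midpoint 2: h = -7 < 0 → [2, 3]
midpoint 2.5: h = -4.375 < 0 → [2.5, 3]
midpoint 2.75: h = -2.0781 < 0 → [2.75, 3]

-2.0781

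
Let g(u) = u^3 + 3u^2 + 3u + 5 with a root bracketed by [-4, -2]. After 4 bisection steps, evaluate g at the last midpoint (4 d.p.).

-0.2910

g(-3) = -4 < 0, so the root lies in [-3, -2]
g(-2.5) = 0.625 > 0, so the root lies in [-3, -2.5]
g(-2.75) = -1.359375 < 0, so the root lies in [-2.75, -2.5]
g(-2.625) = -0.291 < 0, so the root lies in [-2.625, -2.5]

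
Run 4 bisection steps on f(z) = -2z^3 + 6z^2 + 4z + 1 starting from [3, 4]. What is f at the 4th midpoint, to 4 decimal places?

f(3.5) = 2.75 > 0, so the root lies in [3.5, 4]
f(3.75) = -5.09375 < 0, so the root lies in [3.5, 3.75]
f(3.625) = -0.925781 < 0, so the root lies in [3.5, 3.625]
f(3.5625) = 0.9722 > 0, so the root lies in [3.5625, 3.625]

0.9722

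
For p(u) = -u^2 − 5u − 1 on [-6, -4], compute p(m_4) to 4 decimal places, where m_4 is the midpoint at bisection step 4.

-0.3906

m = -5, p(m) = -1 (−); new bracket [-5, -4]
m = -4.5, p(m) = 1.25 (+); new bracket [-5, -4.5]
m = -4.75, p(m) = 0.1875 (+); new bracket [-5, -4.75]
m = -4.875, p(m) = -0.3906 (−); new bracket [-4.875, -4.75]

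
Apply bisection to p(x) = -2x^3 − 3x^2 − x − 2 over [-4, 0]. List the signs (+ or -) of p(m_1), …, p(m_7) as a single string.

x = -2 gives p = 4, positive; keep [-2, 0]
x = -1 gives p = -2, negative; keep [-2, -1]
x = -1.5 gives p = -0.5, negative; keep [-2, -1.5]
x = -1.75 gives p = 1.2812, positive; keep [-1.75, -1.5]
x = -1.625 gives p = 0.2852, positive; keep [-1.625, -1.5]
x = -1.5625 gives p = -0.1323, negative; keep [-1.625, -1.5625]
x = -1.59375 gives p = 0.07, positive; keep [-1.59375, -1.5625]

+--++-+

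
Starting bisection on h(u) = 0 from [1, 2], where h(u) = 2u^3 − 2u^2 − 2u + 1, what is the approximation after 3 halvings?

1.375

midpoint 1.5: h = 0.25 > 0 → [1, 1.5]
midpoint 1.25: h = -0.71875 < 0 → [1.25, 1.5]
midpoint 1.375: h = -0.332031 < 0 → [1.375, 1.5]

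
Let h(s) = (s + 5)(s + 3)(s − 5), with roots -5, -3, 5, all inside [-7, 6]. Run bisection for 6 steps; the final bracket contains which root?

s = -0.5 gives h = -61.875, negative; keep [-0.5, 6]
s = 2.75 gives h = -100.265625, negative; keep [2.75, 6]
s = 4.375 gives h = -43.212891, negative; keep [4.375, 6]
s = 5.1875 gives h = 15.6394, positive; keep [4.375, 5.1875]
s = 4.78125 gives h = -16.6491, negative; keep [4.78125, 5.1875]
s = 4.984375 gives h = -1.2456, negative; keep [4.984375, 5.1875]

5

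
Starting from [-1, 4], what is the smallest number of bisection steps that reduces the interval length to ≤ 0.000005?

20

Width after n steps is 5/2^n. Need 2^n ≥ 5/0.000005 = 1000000.
2^19 = 524288 < 1000000 ≤ 2^20 = 1048576, so n = 20.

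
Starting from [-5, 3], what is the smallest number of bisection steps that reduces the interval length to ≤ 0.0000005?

Width after n steps is 8/2^n. Need 2^n ≥ 8/0.0000005 = 16000000.
2^23 = 8388608 < 16000000 ≤ 2^24 = 16777216, so n = 24.

24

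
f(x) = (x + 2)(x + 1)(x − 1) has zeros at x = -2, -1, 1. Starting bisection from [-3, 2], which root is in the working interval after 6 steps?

midpoint -0.5: f = -1.125 < 0 → [-0.5, 2]
midpoint 0.75: f = -1.203125 < 0 → [0.75, 2]
midpoint 1.375: f = 3.005859 > 0 → [0.75, 1.375]
midpoint 1.0625: f = 0.3948 > 0 → [0.75, 1.0625]
midpoint 0.90625: f = -0.5194 < 0 → [0.90625, 1.0625]
midpoint 0.984375: f = -0.0925 < 0 → [0.984375, 1.0625]

1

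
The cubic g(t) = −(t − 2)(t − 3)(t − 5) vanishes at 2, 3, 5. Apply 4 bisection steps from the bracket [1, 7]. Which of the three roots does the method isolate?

5

g(4) = 2 > 0, so the root lies in [4, 7]
g(5.5) = -4.375 < 0, so the root lies in [4, 5.5]
g(4.75) = 1.203125 > 0, so the root lies in [4.75, 5.5]
g(5.125) = -0.8301 < 0, so the root lies in [4.75, 5.125]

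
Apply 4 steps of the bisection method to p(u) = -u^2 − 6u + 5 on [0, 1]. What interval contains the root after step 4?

u = 0.5 gives p = 1.75, positive; keep [0.5, 1]
u = 0.75 gives p = -0.0625, negative; keep [0.5, 0.75]
u = 0.625 gives p = 0.859375, positive; keep [0.625, 0.75]
u = 0.6875 gives p = 0.4023, positive; keep [0.6875, 0.75]

[0.6875, 0.75]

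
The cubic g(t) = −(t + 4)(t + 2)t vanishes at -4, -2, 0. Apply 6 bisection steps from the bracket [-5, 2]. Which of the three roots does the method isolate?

0

midpoint -1.5: g = 1.875 > 0 → [-1.5, 2]
midpoint 0.25: g = -2.390625 < 0 → [-1.5, 0.25]
midpoint -0.625: g = 2.900391 > 0 → [-0.625, 0.25]
midpoint -0.1875: g = 1.2957 > 0 → [-0.1875, 0.25]
midpoint 0.03125: g = -0.2559 < 0 → [-0.1875, 0.03125]
midpoint -0.078125: g = 0.5889 > 0 → [-0.078125, 0.03125]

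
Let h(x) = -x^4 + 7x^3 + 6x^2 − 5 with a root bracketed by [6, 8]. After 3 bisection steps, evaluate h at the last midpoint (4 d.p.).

6.2617

midpoint 7: h = 289 > 0 → [7, 8]
midpoint 7.5: h = 121.5625 > 0 → [7.5, 8]
midpoint 7.75: h = 6.261719 > 0 → [7.75, 8]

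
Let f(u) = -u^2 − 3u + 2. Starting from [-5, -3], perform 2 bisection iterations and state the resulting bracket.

u = -4 gives f = -2, negative; keep [-4, -3]
u = -3.5 gives f = 0.25, positive; keep [-4, -3.5]

[-4, -3.5]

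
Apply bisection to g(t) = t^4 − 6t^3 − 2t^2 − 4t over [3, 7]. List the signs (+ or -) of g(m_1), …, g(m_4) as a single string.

t = 5 gives g = -195, negative; keep [5, 7]
t = 6 gives g = -96, negative; keep [6, 7]
t = 6.5 gives g = 26.8125, positive; keep [6, 6.5]
t = 6.25 gives g = -42.0898, negative; keep [6.25, 6.5]

--+-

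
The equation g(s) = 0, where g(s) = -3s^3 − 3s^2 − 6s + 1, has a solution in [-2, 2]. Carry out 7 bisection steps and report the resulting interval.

m = 0, g(m) = 1 (+); new bracket [0, 2]
m = 1, g(m) = -11 (−); new bracket [0, 1]
m = 0.5, g(m) = -3.125 (−); new bracket [0, 0.5]
m = 0.25, g(m) = -0.7344 (−); new bracket [0, 0.25]
m = 0.125, g(m) = 0.1973 (+); new bracket [0.125, 0.25]
m = 0.1875, g(m) = -0.2502 (−); new bracket [0.125, 0.1875]
m = 0.15625, g(m) = -0.0222 (−); new bracket [0.125, 0.15625]

[0.125, 0.15625]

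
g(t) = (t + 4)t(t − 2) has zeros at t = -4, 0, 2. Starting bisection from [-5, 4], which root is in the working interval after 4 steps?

-4

m = -0.5, g(m) = 4.375 (+); new bracket [-5, -0.5]
m = -2.75, g(m) = 16.328125 (+); new bracket [-5, -2.75]
m = -3.875, g(m) = 2.845703 (+); new bracket [-5, -3.875]
m = -4.4375, g(m) = -12.4978 (−); new bracket [-4.4375, -3.875]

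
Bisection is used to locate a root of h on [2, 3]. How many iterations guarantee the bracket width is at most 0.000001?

Width after n steps is 1/2^n. Need 2^n ≥ 1/0.000001 = 1000000.
2^19 = 524288 < 1000000 ≤ 2^20 = 1048576, so n = 20.

20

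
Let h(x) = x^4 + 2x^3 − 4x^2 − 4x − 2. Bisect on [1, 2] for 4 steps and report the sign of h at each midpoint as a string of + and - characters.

--++

h(1.5) = -5.1875 < 0, so the root lies in [1.5, 2]
h(1.75) = -1.152344 < 0, so the root lies in [1.75, 2]
h(1.875) = 1.980713 > 0, so the root lies in [1.75, 1.875]
h(1.8125) = 0.3103 > 0, so the root lies in [1.75, 1.8125]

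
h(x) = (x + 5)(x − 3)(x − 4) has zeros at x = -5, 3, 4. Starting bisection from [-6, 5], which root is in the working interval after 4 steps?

-5

x = -0.5 gives h = 70.875, positive; keep [-6, -0.5]
x = -3.25 gives h = 79.296875, positive; keep [-6, -3.25]
x = -4.625 gives h = 24.662109, positive; keep [-6, -4.625]
x = -5.3125 gives h = -24.1907, negative; keep [-5.3125, -4.625]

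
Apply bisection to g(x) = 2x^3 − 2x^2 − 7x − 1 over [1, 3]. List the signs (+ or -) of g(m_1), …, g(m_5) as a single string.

-+---

midpoint 2: g = -7 < 0 → [2, 3]
midpoint 2.5: g = 0.25 > 0 → [2, 2.5]
midpoint 2.25: g = -4.09375 < 0 → [2.25, 2.5]
midpoint 2.375: g = -2.1133 < 0 → [2.375, 2.5]
midpoint 2.4375: g = -0.981 < 0 → [2.4375, 2.5]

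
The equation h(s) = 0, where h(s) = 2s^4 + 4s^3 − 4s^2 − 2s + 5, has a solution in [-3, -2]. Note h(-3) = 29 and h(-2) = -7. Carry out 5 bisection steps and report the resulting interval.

[-2.5, -2.46875]

m = -2.5, h(m) = 0.625 (+); new bracket [-2.5, -2]
m = -2.25, h(m) = -5.054688 (−); new bracket [-2.5, -2.25]
m = -2.375, h(m) = -2.765137 (−); new bracket [-2.5, -2.375]
m = -2.4375, h(m) = -1.2187 (−); new bracket [-2.5, -2.4375]
m = -2.46875, h(m) = -0.3354 (−); new bracket [-2.5, -2.46875]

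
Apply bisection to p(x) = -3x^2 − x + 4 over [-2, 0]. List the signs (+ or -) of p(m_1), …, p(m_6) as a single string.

+-+-+-

x = -1 gives p = 2, positive; keep [-2, -1]
x = -1.5 gives p = -1.25, negative; keep [-1.5, -1]
x = -1.25 gives p = 0.5625, positive; keep [-1.5, -1.25]
x = -1.375 gives p = -0.2969, negative; keep [-1.375, -1.25]
x = -1.3125 gives p = 0.1445, positive; keep [-1.375, -1.3125]
x = -1.34375 gives p = -0.0732, negative; keep [-1.34375, -1.3125]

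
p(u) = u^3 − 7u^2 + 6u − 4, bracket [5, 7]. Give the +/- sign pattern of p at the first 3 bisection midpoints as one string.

u = 6 gives p = -4, negative; keep [6, 7]
u = 6.5 gives p = 13.875, positive; keep [6, 6.5]
u = 6.25 gives p = 4.203125, positive; keep [6, 6.25]

-++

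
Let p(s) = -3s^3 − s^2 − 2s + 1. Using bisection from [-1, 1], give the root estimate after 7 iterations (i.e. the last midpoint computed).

0.359375

s = 0 gives p = 1, positive; keep [0, 1]
s = 0.5 gives p = -0.625, negative; keep [0, 0.5]
s = 0.25 gives p = 0.390625, positive; keep [0.25, 0.5]
s = 0.375 gives p = -0.0488, negative; keep [0.25, 0.375]
s = 0.3125 gives p = 0.1858, positive; keep [0.3125, 0.375]
s = 0.34375 gives p = 0.0725, positive; keep [0.34375, 0.375]
s = 0.359375 gives p = 0.0129, positive; keep [0.359375, 0.375]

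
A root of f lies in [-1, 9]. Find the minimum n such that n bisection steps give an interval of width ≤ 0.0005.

15

Width after n steps is 10/2^n. Need 2^n ≥ 10/0.0005 = 20000.
2^14 = 16384 < 20000 ≤ 2^15 = 32768, so n = 15.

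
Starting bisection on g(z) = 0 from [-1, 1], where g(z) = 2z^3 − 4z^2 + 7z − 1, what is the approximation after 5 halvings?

0.1875

m = 0, g(m) = -1 (−); new bracket [0, 1]
m = 0.5, g(m) = 1.75 (+); new bracket [0, 0.5]
m = 0.25, g(m) = 0.53125 (+); new bracket [0, 0.25]
m = 0.125, g(m) = -0.1836 (−); new bracket [0.125, 0.25]
m = 0.1875, g(m) = 0.1851 (+); new bracket [0.125, 0.1875]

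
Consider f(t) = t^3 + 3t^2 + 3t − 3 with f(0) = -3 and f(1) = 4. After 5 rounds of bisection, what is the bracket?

[0.5625, 0.59375]

t = 0.5 gives f = -0.625, negative; keep [0.5, 1]
t = 0.75 gives f = 1.359375, positive; keep [0.5, 0.75]
t = 0.625 gives f = 0.291016, positive; keep [0.5, 0.625]
t = 0.5625 gives f = -0.1853, negative; keep [0.5625, 0.625]
t = 0.59375 gives f = 0.0482, positive; keep [0.5625, 0.59375]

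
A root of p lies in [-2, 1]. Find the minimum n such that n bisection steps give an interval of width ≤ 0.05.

6

Width after n steps is 3/2^n. Need 2^n ≥ 3/0.05 = 60.
2^5 = 32 < 60 ≤ 2^6 = 64, so n = 6.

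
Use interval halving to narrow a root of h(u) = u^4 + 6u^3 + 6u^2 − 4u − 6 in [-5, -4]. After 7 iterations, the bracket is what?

m = -4.5, h(m) = -3.1875 (−); new bracket [-5, -4.5]
m = -4.75, h(m) = 14.410156 (+); new bracket [-4.75, -4.5]
m = -4.625, h(m) = 4.812744 (+); new bracket [-4.625, -4.5]
m = -4.5625, h(m) = 0.6221 (+); new bracket [-4.5625, -4.5]
m = -4.53125, h(m) = -1.3292 (−); new bracket [-4.5625, -4.53125]
m = -4.546875, h(m) = -0.3653 (−); new bracket [-4.5625, -4.546875]
m = -4.5546875, h(m) = 0.1254 (+); new bracket [-4.5546875, -4.546875]

[-4.5546875, -4.546875]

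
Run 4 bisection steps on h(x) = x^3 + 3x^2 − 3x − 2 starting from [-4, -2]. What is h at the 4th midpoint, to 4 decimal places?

0.6621

m = -3, h(m) = 7 (+); new bracket [-4, -3]
m = -3.5, h(m) = 2.375 (+); new bracket [-4, -3.5]
m = -3.75, h(m) = -1.296875 (−); new bracket [-3.75, -3.5]
m = -3.625, h(m) = 0.6621 (+); new bracket [-3.75, -3.625]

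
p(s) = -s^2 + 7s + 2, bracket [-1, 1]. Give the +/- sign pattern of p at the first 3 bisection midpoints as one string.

+-+

s = 0 gives p = 2, positive; keep [-1, 0]
s = -0.5 gives p = -1.75, negative; keep [-0.5, 0]
s = -0.25 gives p = 0.1875, positive; keep [-0.5, -0.25]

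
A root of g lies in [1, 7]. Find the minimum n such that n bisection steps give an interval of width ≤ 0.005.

11

Width after n steps is 6/2^n. Need 2^n ≥ 6/0.005 = 1200.
2^10 = 1024 < 1200 ≤ 2^11 = 2048, so n = 11.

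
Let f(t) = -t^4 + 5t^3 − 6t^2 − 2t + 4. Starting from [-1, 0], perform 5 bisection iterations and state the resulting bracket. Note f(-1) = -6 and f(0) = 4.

[-0.75, -0.71875]

m = -0.5, f(m) = 2.8125 (+); new bracket [-1, -0.5]
m = -0.75, f(m) = -0.300781 (−); new bracket [-0.75, -0.5]
m = -0.625, f(m) = 1.532959 (+); new bracket [-0.75, -0.625]
m = -0.6875, f(m) = 0.6909 (+); new bracket [-0.75, -0.6875]
m = -0.71875, f(m) = 0.2145 (+); new bracket [-0.75, -0.71875]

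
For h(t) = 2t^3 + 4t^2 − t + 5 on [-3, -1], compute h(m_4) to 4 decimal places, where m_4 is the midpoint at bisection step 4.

midpoint -2: h = 7 > 0 → [-3, -2]
midpoint -2.5: h = 1.25 > 0 → [-3, -2.5]
midpoint -2.75: h = -3.59375 < 0 → [-2.75, -2.5]
midpoint -2.625: h = -0.9883 < 0 → [-2.625, -2.5]

-0.9883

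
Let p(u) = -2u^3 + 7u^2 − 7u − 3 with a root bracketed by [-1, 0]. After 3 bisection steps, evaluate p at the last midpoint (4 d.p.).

0.7148

u = -0.5 gives p = 2.5, positive; keep [-0.5, 0]
u = -0.25 gives p = -0.78125, negative; keep [-0.5, -0.25]
u = -0.375 gives p = 0.714844, positive; keep [-0.375, -0.25]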